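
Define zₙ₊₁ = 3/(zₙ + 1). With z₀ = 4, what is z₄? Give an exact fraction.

z₁ = 3/(4 + 1) = 3/5.
z₂ = 3/(3/5 + 1) = 15/8.
z₃ = 3/(15/8 + 1) = 24/23.
z₄ = 3/(24/23 + 1) = 69/47.

69/47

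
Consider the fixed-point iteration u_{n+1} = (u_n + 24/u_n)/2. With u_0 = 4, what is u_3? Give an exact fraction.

4801/980

u_1 = (4 + 24/4)/2 = 5.
u_2 = (5 + 24/5)/2 = 49/10.
u_3 = (49/10 + 24/(49/10))/2 = 4801/980.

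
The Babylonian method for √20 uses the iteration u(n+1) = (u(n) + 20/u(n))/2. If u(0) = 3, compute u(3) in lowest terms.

4858801/1086456

u(1) = (3 + 20/3)/2 = 29/6.
u(2) = (29/6 + 20/(29/6))/2 = 1561/348.
u(3) = (1561/348 + 20/(1561/348))/2 = 4858801/1086456.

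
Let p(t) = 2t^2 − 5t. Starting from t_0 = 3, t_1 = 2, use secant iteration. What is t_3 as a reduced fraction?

p(3) = 3, p(2) = −2. t_2 = 2 − (−2)·(2 − 3)/((−2) − 3) = 12/5.
p(2) = −2, p(12/5) = −12/25. t_3 = (12/5) − (−12/25)·((12/5) − 2)/((−12/25) − (−2)) = 48/19.

48/19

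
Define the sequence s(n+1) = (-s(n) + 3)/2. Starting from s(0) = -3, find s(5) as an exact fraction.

9/8

s(1) = (-(-3) + 3)/2 = 3.
s(2) = (-3 + 3)/2 = 0.
s(3) = (-0 + 3)/2 = 3/2.
s(4) = (-(3/2) + 3)/2 = 3/4.
s(5) = (-(3/4) + 3)/2 = 9/8.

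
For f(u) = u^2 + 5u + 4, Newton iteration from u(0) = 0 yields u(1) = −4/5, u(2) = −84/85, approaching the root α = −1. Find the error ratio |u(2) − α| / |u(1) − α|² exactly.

u(1) − α = −4/5 − (−1) = −4/5 + 1 = 1/5, so |u(1) − α| = 1/5.
u(2) − α = −84/85 − (−1) = −84/85 + 1 = 1/85, so |u(2) − α| = 1/85.
|u(1) − α|² = 1/25.
Ratio = (1/85) / (1/25) = 5/17.

5/17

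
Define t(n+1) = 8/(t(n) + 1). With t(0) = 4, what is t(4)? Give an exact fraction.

424/157

t(1) = 8/(4 + 1) = 8/5.
t(2) = 8/(8/5 + 1) = 40/13.
t(3) = 8/(40/13 + 1) = 104/53.
t(4) = 8/(104/53 + 1) = 424/157.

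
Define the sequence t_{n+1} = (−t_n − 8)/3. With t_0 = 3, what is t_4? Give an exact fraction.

−157/81

t_1 = (−3 − 8)/3 = −11/3.
t_2 = (−(−11/3) − 8)/3 = −13/9.
t_3 = (−(−13/9) − 8)/3 = −59/27.
t_4 = (−(−59/27) − 8)/3 = −157/81.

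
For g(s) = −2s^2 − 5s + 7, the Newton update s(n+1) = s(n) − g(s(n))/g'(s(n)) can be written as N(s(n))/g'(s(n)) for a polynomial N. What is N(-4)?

−39

g'(s) = −4s − 5.
N(s) = s·g'(s) − g(s) = s·(−4s − 5) − (−2s^2 − 5s + 7) = −2s^2 − 7.
N(-4) = −39.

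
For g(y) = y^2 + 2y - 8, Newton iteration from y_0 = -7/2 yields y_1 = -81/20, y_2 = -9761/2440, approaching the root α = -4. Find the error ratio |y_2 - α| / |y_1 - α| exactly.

y_1 - α = -81/20 - (-4) = -81/20 + 4 = -1/20, so |y_1 - α| = 1/20.
y_2 - α = -9761/2440 - (-4) = -9761/2440 + 4 = -1/2440, so |y_2 - α| = 1/2440.
Ratio = (1/2440) / (1/20) = 1/122.

1/122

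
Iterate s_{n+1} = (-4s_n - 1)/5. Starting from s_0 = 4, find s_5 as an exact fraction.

s_1 = (-4·4 - 1)/5 = -17/5.
s_2 = (-4·(-17/5) - 1)/5 = 63/25.
s_3 = (-4·(63/25) - 1)/5 = -277/125.
s_4 = (-4·(-277/125) - 1)/5 = 983/625.
s_5 = (-4·(983/625) - 1)/5 = -4557/3125.

-4557/3125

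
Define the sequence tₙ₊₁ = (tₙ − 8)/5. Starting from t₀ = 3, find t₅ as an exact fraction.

t₁ = (3 − 8)/5 = −1.
t₂ = ((−1) − 8)/5 = −9/5.
t₃ = ((−9/5) − 8)/5 = −49/25.
t₄ = ((−49/25) − 8)/5 = −249/125.
t₅ = ((−249/125) − 8)/5 = −1249/625.

−1249/625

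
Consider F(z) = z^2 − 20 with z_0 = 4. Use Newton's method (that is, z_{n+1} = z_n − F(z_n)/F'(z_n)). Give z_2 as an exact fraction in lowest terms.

F'(z) = 2z.
F(4) = −4, F'(4) = 8, so z_1 = 4 − (−4)/8 = 9/2.
F(9/2) = 1/4, F'(9/2) = 9, so z_2 = (9/2) − (1/4)/9 = 161/36.

161/36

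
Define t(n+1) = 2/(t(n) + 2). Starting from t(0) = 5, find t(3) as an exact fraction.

16/23

t(1) = 2/(5 + 2) = 2/7.
t(2) = 2/(2/7 + 2) = 7/8.
t(3) = 2/(7/8 + 2) = 16/23.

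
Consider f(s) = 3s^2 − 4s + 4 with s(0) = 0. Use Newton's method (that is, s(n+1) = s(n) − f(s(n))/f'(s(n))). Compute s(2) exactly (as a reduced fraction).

−1/2

f'(s) = 6s − 4.
f(0) = 4, f'(0) = −4, so s(1) = 0 − 4/(−4) = 1.
f(1) = 3, f'(1) = 2, so s(2) = 1 − 3/2 = −1/2.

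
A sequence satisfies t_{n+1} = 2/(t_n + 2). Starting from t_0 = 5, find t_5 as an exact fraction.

62/85

t_1 = 2/(5 + 2) = 2/7.
t_2 = 2/(2/7 + 2) = 7/8.
t_3 = 2/(7/8 + 2) = 16/23.
t_4 = 2/(16/23 + 2) = 23/31.
t_5 = 2/(23/31 + 2) = 62/85.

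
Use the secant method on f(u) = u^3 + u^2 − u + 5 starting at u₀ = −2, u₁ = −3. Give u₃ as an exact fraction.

−563/244

f(−2) = 3, f(−3) = −10. u₂ = (−3) − (−10)·((−3) − (−2))/((−10) − 3) = −29/13.
f(−3) = −10, f(−29/13) = 2430/2197. u₃ = (−29/13) − (2430/2197)·((−29/13) − (−3))/((2430/2197) − (−10)) = −563/244.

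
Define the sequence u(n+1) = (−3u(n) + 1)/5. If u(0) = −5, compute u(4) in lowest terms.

−337/625

u(1) = (−3·(−5) + 1)/5 = 16/5.
u(2) = (−3·(16/5) + 1)/5 = −43/25.
u(3) = (−3·(−43/25) + 1)/5 = 154/125.
u(4) = (−3·(154/125) + 1)/5 = −337/625.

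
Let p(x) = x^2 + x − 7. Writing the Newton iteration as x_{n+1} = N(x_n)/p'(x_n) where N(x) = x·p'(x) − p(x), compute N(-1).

8

p'(x) = 2x + 1.
N(x) = x·p'(x) − p(x) = x·(2x + 1) − (x^2 + x − 7) = x^2 + 7.
N(-1) = 8.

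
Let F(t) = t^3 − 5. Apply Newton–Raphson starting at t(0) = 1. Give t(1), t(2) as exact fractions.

t(1) = 7/3, t(2) = 821/441

F'(t) = 3t^2.
F(1) = −4, F'(1) = 3, so t(1) = 1 − (−4)/3 = 7/3.
F(7/3) = 208/27, F'(7/3) = 49/3, so t(2) = (7/3) − (208/27)/(49/3) = 821/441.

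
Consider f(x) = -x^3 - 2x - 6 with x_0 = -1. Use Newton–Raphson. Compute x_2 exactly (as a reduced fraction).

f'(x) = -3x^2 - 2.
f(-1) = -3, f'(-1) = -5, so x_1 = (-1) - (-3)/(-5) = -8/5.
f(-8/5) = 162/125, f'(-8/5) = -242/25, so x_2 = (-8/5) - (162/125)/(-242/25) = -887/605.

-887/605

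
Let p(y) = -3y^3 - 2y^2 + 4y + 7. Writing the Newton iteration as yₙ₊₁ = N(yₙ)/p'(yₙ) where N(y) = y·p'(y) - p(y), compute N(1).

p'(y) = -9y^2 - 4y + 4.
N(y) = y·p'(y) - p(y) = y·(-9y^2 - 4y + 4) - (-3y^3 - 2y^2 + 4y + 7) = -6y^3 - 2y^2 - 7.
N(1) = -15.

-15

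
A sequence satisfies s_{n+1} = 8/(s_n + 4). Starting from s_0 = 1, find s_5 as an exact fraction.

104/71

s_1 = 8/(1 + 4) = 8/5.
s_2 = 8/(8/5 + 4) = 10/7.
s_3 = 8/(10/7 + 4) = 28/19.
s_4 = 8/(28/19 + 4) = 19/13.
s_5 = 8/(19/13 + 4) = 104/71.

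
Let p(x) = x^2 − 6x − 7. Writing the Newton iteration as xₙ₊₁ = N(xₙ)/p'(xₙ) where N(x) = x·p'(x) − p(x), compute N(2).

p'(x) = 2x − 6.
N(x) = x·p'(x) − p(x) = x·(2x − 6) − (x^2 − 6x − 7) = x^2 + 7.
N(2) = 11.

11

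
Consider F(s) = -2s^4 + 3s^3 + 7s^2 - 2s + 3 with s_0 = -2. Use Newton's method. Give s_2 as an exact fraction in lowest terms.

-311803/197570

F'(s) = -8s^3 + 9s^2 + 14s - 2.
F(-2) = -21, F'(-2) = 70, so s_1 = (-2) - (-21)/70 = -17/10.
F(-17/10) = -12033/2500, F'(-17/10) = 19757/500, so s_2 = (-17/10) - (-12033/2500)/(19757/500) = -311803/197570.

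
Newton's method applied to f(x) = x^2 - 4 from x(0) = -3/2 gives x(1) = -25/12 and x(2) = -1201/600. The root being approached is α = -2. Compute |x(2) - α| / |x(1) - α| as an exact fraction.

x(1) - α = -25/12 - (-2) = -25/12 + 2 = -1/12, so |x(1) - α| = 1/12.
x(2) - α = -1201/600 - (-2) = -1201/600 + 2 = -1/600, so |x(2) - α| = 1/600.
Ratio = (1/600) / (1/12) = 1/50.

1/50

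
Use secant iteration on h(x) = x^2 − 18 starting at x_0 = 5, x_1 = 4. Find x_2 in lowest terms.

h(5) = 7, h(4) = −2. x_2 = 4 − (−2)·(4 − 5)/((−2) − 7) = 38/9.

38/9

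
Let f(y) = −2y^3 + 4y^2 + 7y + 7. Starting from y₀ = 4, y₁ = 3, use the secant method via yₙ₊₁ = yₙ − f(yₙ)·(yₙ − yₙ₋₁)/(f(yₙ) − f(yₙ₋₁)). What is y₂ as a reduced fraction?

127/39

f(4) = −29, f(3) = 10. y₂ = 3 − 10·(3 − 4)/(10 − (−29)) = 127/39.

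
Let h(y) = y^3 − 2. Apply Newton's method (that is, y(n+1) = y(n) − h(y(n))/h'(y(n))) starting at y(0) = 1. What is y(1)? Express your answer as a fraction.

h'(y) = 3y^2.
h(1) = −1, h'(1) = 3, so y(1) = 1 − (−1)/3 = 4/3.

4/3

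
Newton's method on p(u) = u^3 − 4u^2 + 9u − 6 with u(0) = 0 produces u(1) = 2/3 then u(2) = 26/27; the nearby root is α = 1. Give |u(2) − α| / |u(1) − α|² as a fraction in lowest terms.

1/3

u(1) − α = 2/3 − 1 = −1/3, so |u(1) − α| = 1/3.
u(2) − α = 26/27 − 1 = −1/27, so |u(2) − α| = 1/27.
|u(1) − α|² = 1/9.
Ratio = (1/27) / (1/9) = 1/3.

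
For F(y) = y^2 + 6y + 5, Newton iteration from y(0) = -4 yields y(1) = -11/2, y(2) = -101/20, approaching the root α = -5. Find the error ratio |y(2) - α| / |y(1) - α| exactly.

1/10

y(1) - α = -11/2 - (-5) = -11/2 + 5 = -1/2, so |y(1) - α| = 1/2.
y(2) - α = -101/20 - (-5) = -101/20 + 5 = -1/20, so |y(2) - α| = 1/20.
Ratio = (1/20) / (1/2) = 1/10.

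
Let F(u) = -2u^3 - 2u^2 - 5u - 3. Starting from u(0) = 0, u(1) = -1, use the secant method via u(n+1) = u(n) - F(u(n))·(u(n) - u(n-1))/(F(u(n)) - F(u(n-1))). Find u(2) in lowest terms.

-3/5

F(0) = -3, F(-1) = 2. u(2) = (-1) - 2·((-1) - 0)/(2 - (-3)) = -3/5.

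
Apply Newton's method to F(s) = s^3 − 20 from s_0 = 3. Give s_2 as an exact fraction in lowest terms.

F'(s) = 3s^2.
F(3) = 7, F'(3) = 27, so s_1 = 3 − 7/27 = 74/27.
F(74/27) = 11564/19683, F'(74/27) = 5476/243, so s_2 = (74/27) − (11564/19683)/(5476/243) = 301027/110889.

301027/110889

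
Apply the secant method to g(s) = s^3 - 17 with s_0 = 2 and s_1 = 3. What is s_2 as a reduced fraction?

47/19

g(2) = -9, g(3) = 10. s_2 = 3 - 10·(3 - 2)/(10 - (-9)) = 47/19.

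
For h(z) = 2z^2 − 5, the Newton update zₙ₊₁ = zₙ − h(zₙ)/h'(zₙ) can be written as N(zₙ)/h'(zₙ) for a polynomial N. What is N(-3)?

h'(z) = 4z.
N(z) = z·h'(z) − h(z) = z·(4z) − (2z^2 − 5) = 2z^2 + 5.
N(-3) = 23.

23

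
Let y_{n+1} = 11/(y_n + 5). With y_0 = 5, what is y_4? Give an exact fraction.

y_1 = 11/(5 + 5) = 11/10.
y_2 = 11/(11/10 + 5) = 110/61.
y_3 = 11/(110/61 + 5) = 671/415.
y_4 = 11/(671/415 + 5) = 4565/2746.

4565/2746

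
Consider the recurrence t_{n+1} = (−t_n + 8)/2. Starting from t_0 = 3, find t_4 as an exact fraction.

t_1 = (−3 + 8)/2 = 5/2.
t_2 = (−(5/2) + 8)/2 = 11/4.
t_3 = (−(11/4) + 8)/2 = 21/8.
t_4 = (−(21/8) + 8)/2 = 43/16.

43/16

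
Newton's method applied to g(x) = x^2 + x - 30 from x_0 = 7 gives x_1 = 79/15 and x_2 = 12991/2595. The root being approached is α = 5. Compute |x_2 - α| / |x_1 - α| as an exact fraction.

4/173

x_1 - α = 79/15 - 5 = 4/15, so |x_1 - α| = 4/15.
x_2 - α = 12991/2595 - 5 = 16/2595, so |x_2 - α| = 16/2595.
Ratio = (16/2595) / (4/15) = 4/173.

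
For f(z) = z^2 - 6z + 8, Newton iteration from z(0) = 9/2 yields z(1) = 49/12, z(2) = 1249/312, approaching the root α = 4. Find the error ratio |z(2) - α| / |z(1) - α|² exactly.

z(1) - α = 49/12 - 4 = 1/12, so |z(1) - α| = 1/12.
z(2) - α = 1249/312 - 4 = 1/312, so |z(2) - α| = 1/312.
|z(1) - α|² = 1/144.
Ratio = (1/312) / (1/144) = 6/13.

6/13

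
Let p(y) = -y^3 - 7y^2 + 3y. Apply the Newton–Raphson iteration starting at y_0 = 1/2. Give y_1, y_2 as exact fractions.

p'(y) = -3y^2 - 14y + 3.
p(1/2) = -3/8, p'(1/2) = -19/4, so y_1 = (1/2) - (-3/8)/(-19/4) = 8/19.
p(8/19) = -360/6859, p'(8/19) = -1237/361, so y_2 = (8/19) - (-360/6859)/(-1237/361) = 9536/23503.

y_1 = 8/19, y_2 = 9536/23503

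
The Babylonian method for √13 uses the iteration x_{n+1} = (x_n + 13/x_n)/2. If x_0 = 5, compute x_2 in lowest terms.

x_1 = (5 + 13/5)/2 = 19/5.
x_2 = (19/5 + 13/(19/5))/2 = 343/95.

343/95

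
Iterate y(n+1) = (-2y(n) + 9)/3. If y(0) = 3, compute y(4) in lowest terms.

55/27

y(1) = (-2·3 + 9)/3 = 1.
y(2) = (-2·1 + 9)/3 = 7/3.
y(3) = (-2·(7/3) + 9)/3 = 13/9.
y(4) = (-2·(13/9) + 9)/3 = 55/27.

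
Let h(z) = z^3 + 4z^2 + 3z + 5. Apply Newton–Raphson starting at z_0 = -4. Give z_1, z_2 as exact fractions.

z_1 = -69/19, z_2 = -329477/92682

h'(z) = 3z^2 + 8z + 3.
h(-4) = -7, h'(-4) = 19, so z_1 = (-4) - (-7)/19 = -69/19.
h(-69/19) = -7105/6859, h'(-69/19) = 4878/361, so z_2 = (-69/19) - (-7105/6859)/(4878/361) = -329477/92682.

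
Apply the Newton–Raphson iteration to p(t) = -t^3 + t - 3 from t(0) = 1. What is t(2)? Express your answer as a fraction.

p'(t) = -3t^2 + 1.
p(1) = -3, p'(1) = -2, so t(1) = 1 - (-3)/(-2) = -1/2.
p(-1/2) = -27/8, p'(-1/2) = 1/4, so t(2) = (-1/2) - (-27/8)/(1/4) = 13.

13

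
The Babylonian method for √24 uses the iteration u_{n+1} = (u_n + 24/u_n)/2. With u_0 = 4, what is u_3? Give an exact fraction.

u_1 = (4 + 24/4)/2 = 5.
u_2 = (5 + 24/5)/2 = 49/10.
u_3 = (49/10 + 24/(49/10))/2 = 4801/980.

4801/980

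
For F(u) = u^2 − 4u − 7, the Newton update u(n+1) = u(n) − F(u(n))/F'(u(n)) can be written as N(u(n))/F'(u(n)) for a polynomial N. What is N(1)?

8

F'(u) = 2u − 4.
N(u) = u·F'(u) − F(u) = u·(2u − 4) − (u^2 − 4u − 7) = u^2 + 7.
N(1) = 8.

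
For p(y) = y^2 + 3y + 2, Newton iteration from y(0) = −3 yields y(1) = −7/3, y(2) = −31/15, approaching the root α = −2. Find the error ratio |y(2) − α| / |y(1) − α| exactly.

y(1) − α = −7/3 − (−2) = −7/3 + 2 = −1/3, so |y(1) − α| = 1/3.
y(2) − α = −31/15 − (−2) = −31/15 + 2 = −1/15, so |y(2) − α| = 1/15.
Ratio = (1/15) / (1/3) = 1/5.

1/5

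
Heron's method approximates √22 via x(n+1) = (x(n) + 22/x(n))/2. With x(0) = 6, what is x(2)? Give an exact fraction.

x(1) = (6 + 22/6)/2 = 29/6.
x(2) = (29/6 + 22/(29/6))/2 = 1633/348.

1633/348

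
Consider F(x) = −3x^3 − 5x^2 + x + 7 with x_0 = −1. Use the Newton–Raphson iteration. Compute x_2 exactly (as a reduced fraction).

−11/5

F'(x) = −9x^2 − 10x + 1.
F(−1) = 4, F'(−1) = 2, so x_1 = (−1) − 4/2 = −3.
F(−3) = 40, F'(−3) = −50, so x_2 = (−3) − 40/(−50) = −11/5.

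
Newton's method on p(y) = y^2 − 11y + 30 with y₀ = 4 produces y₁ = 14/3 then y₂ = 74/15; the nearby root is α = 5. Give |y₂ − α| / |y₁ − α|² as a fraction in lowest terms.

y₁ − α = 14/3 − 5 = −1/3, so |y₁ − α| = 1/3.
y₂ − α = 74/15 − 5 = −1/15, so |y₂ − α| = 1/15.
|y₁ − α|² = 1/9.
Ratio = (1/15) / (1/9) = 3/5.

3/5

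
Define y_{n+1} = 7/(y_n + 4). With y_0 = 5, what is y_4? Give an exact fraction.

1645/1241

y_1 = 7/(5 + 4) = 7/9.
y_2 = 7/(7/9 + 4) = 63/43.
y_3 = 7/(63/43 + 4) = 301/235.
y_4 = 7/(301/235 + 4) = 1645/1241.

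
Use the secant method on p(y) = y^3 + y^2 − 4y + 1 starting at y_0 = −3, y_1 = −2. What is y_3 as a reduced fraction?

p(−3) = −5, p(−2) = 5. y_2 = (−2) − 5·((−2) − (−3))/(5 − (−5)) = −5/2.
p(−2) = 5, p(−5/2) = 13/8. y_3 = (−5/2) − (13/8)·((−5/2) − (−2))/((13/8) − 5) = −74/27.

−74/27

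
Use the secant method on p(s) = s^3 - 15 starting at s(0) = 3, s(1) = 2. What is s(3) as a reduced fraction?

p(3) = 12, p(2) = -7. s(2) = 2 - (-7)·(2 - 3)/((-7) - 12) = 45/19.
p(2) = -7, p(45/19) = -11760/6859. s(3) = (45/19) - (-11760/6859)·((45/19) - 2)/((-11760/6859) - (-7)) = 12885/5179.

12885/5179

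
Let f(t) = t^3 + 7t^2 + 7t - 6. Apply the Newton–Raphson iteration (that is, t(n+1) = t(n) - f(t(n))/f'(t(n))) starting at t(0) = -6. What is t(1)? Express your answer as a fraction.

f'(t) = 3t^2 + 14t + 7.
f(-6) = -12, f'(-6) = 31, so t(1) = (-6) - (-12)/31 = -174/31.

-174/31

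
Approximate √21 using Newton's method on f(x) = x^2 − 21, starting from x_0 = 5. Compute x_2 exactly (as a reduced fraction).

f'(x) = 2x.
f(5) = 4, f'(5) = 10, so x_1 = 5 − 4/10 = 23/5.
f(23/5) = 4/25, f'(23/5) = 46/5, so x_2 = (23/5) − (4/25)/(46/5) = 527/115.

527/115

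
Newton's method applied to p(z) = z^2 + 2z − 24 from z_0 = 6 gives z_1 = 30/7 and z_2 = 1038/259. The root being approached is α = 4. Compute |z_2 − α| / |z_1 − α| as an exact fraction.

1/37

z_1 − α = 30/7 − 4 = 2/7, so |z_1 − α| = 2/7.
z_2 − α = 1038/259 − 4 = 2/259, so |z_2 − α| = 2/259.
Ratio = (2/259) / (2/7) = 1/37.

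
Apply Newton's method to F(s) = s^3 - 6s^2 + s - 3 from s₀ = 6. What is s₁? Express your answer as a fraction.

F'(s) = 3s^2 - 12s + 1.
F(6) = 3, F'(6) = 37, so s₁ = 6 - 3/37 = 219/37.

219/37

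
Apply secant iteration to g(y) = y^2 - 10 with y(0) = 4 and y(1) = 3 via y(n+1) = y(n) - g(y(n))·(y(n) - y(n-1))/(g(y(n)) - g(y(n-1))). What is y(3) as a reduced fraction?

g(4) = 6, g(3) = -1. y(2) = 3 - (-1)·(3 - 4)/((-1) - 6) = 22/7.
g(3) = -1, g(22/7) = -6/49. y(3) = (22/7) - (-6/49)·((22/7) - 3)/((-6/49) - (-1)) = 136/43.

136/43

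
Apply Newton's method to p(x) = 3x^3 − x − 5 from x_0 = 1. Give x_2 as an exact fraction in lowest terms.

p'(x) = 9x^2 − 1.
p(1) = −3, p'(1) = 8, so x_1 = 1 − (−3)/8 = 11/8.
p(11/8) = 729/512, p'(11/8) = 1025/64, so x_2 = (11/8) − (729/512)/(1025/64) = 5273/4100.

5273/4100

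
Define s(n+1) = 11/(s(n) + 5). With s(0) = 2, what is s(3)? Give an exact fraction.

s(1) = 11/(2 + 5) = 11/7.
s(2) = 11/(11/7 + 5) = 77/46.
s(3) = 11/(77/46 + 5) = 506/307.

506/307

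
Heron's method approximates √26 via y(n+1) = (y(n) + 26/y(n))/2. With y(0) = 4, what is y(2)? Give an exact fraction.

857/168

y(1) = (4 + 26/4)/2 = 21/4.
y(2) = (21/4 + 26/(21/4))/2 = 857/168.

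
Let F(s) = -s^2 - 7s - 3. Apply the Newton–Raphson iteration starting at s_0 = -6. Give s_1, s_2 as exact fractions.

s_1 = -33/5, s_2 = -1014/155

F'(s) = -2s - 7.
F(-6) = 3, F'(-6) = 5, so s_1 = (-6) - 3/5 = -33/5.
F(-33/5) = -9/25, F'(-33/5) = 31/5, so s_2 = (-33/5) - (-9/25)/(31/5) = -1014/155.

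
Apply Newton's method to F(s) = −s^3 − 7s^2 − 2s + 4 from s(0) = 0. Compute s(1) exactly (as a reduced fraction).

2

F'(s) = −3s^2 − 14s − 2.
F(0) = 4, F'(0) = −2, so s(1) = 0 − 4/(−2) = 2.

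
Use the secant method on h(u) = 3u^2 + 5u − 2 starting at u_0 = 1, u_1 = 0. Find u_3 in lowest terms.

h(1) = 6, h(0) = −2. u_2 = 0 − (−2)·(0 − 1)/((−2) − 6) = 1/4.
h(0) = −2, h(1/4) = −9/16. u_3 = (1/4) − (−9/16)·((1/4) − 0)/((−9/16) − (−2)) = 8/23.

8/23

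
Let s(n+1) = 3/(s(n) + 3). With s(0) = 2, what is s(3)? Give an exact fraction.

s(1) = 3/(2 + 3) = 3/5.
s(2) = 3/(3/5 + 3) = 5/6.
s(3) = 3/(5/6 + 3) = 18/23.

18/23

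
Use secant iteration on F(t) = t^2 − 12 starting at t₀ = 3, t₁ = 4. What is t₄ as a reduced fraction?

F(3) = −3, F(4) = 4. t₂ = 4 − 4·(4 − 3)/(4 − (−3)) = 24/7.
F(4) = 4, F(24/7) = −12/49. t₃ = (24/7) − (−12/49)·((24/7) − 4)/((−12/49) − 4) = 45/13.
F(24/7) = −12/49, F(45/13) = −3/169. t₄ = (45/13) − (−3/169)·((45/13) − (24/7))/((−3/169) − (−12/49)) = 724/209.

724/209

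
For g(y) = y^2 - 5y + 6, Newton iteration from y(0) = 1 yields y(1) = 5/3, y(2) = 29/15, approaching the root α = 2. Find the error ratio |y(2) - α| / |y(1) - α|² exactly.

3/5

y(1) - α = 5/3 - 2 = -1/3, so |y(1) - α| = 1/3.
y(2) - α = 29/15 - 2 = -1/15, so |y(2) - α| = 1/15.
|y(1) - α|² = 1/9.
Ratio = (1/15) / (1/9) = 3/5.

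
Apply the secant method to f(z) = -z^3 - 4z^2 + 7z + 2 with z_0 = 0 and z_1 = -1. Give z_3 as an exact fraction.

-8/33

f(0) = 2, f(-1) = -8. z_2 = (-1) - (-8)·((-1) - 0)/((-8) - 2) = -1/5.
f(-1) = -8, f(-1/5) = 56/125. z_3 = (-1/5) - (56/125)·((-1/5) - (-1))/((56/125) - (-8)) = -8/33.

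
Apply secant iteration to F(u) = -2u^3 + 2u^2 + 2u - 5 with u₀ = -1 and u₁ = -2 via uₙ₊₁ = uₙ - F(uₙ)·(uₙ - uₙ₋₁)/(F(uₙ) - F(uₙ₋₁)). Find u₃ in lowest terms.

F(-1) = -3, F(-2) = 15. u₂ = (-2) - 15·((-2) - (-1))/(15 - (-3)) = -7/6.
F(-2) = 15, F(-7/6) = -155/108. u₃ = (-7/6) - (-155/108)·((-7/6) - (-2))/((-155/108) - 15) = -88/71.

-88/71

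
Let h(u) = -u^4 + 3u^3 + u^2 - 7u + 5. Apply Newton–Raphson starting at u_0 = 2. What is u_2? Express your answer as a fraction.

-13/4

h'(u) = -4u^3 + 9u^2 + 2u - 7.
h(2) = 3, h'(2) = 1, so u_1 = 2 - 3/1 = -1.
h(-1) = 9, h'(-1) = 4, so u_2 = (-1) - 9/4 = -13/4.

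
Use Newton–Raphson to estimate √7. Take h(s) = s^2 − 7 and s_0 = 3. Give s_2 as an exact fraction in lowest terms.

127/48

h'(s) = 2s.
h(3) = 2, h'(3) = 6, so s_1 = 3 − 2/6 = 8/3.
h(8/3) = 1/9, h'(8/3) = 16/3, so s_2 = (8/3) − (1/9)/(16/3) = 127/48.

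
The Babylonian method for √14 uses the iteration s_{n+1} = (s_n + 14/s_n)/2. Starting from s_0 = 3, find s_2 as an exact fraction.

1033/276

s_1 = (3 + 14/3)/2 = 23/6.
s_2 = (23/6 + 14/(23/6))/2 = 1033/276.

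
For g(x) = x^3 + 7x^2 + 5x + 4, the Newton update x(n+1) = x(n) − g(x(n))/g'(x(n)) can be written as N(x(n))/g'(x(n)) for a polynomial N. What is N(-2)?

8

g'(x) = 3x^2 + 14x + 5.
N(x) = x·g'(x) − g(x) = x·(3x^2 + 14x + 5) − (x^3 + 7x^2 + 5x + 4) = 2x^3 + 7x^2 − 4.
N(-2) = 8.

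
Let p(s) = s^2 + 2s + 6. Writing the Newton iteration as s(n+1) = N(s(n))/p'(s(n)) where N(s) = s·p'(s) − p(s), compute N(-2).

−2

p'(s) = 2s + 2.
N(s) = s·p'(s) − p(s) = s·(2s + 2) − (s^2 + 2s + 6) = s^2 − 6.
N(-2) = −2.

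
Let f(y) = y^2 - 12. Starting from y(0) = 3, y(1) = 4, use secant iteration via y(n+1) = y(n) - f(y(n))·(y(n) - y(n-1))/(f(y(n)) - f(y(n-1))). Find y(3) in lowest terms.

45/13

f(3) = -3, f(4) = 4. y(2) = 4 - 4·(4 - 3)/(4 - (-3)) = 24/7.
f(4) = 4, f(24/7) = -12/49. y(3) = (24/7) - (-12/49)·((24/7) - 4)/((-12/49) - 4) = 45/13.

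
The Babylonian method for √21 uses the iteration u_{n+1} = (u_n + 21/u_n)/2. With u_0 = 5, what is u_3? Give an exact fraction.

u_1 = (5 + 21/5)/2 = 23/5.
u_2 = (23/5 + 21/(23/5))/2 = 527/115.
u_3 = (527/115 + 21/(527/115))/2 = 277727/60605.

277727/60605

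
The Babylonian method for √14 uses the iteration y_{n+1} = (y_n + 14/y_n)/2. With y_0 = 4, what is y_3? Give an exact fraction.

403201/107760

y_1 = (4 + 14/4)/2 = 15/4.
y_2 = (15/4 + 14/(15/4))/2 = 449/120.
y_3 = (449/120 + 14/(449/120))/2 = 403201/107760.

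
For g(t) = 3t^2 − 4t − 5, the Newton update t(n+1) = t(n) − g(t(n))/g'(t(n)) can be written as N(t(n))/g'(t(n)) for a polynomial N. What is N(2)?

g'(t) = 6t − 4.
N(t) = t·g'(t) − g(t) = t·(6t − 4) − (3t^2 − 4t − 5) = 3t^2 + 5.
N(2) = 17.

17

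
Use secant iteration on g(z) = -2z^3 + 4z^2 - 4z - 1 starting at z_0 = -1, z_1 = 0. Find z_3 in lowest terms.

-50/221

g(-1) = 9, g(0) = -1. z_2 = 0 - (-1)·(0 - (-1))/((-1) - 9) = -1/10.
g(0) = -1, g(-1/10) = -279/500. z_3 = (-1/10) - (-279/500)·((-1/10) - 0)/((-279/500) - (-1)) = -50/221.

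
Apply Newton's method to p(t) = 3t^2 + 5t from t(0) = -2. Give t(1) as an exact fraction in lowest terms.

p'(t) = 6t + 5.
p(-2) = 2, p'(-2) = -7, so t(1) = (-2) - 2/(-7) = -12/7.

-12/7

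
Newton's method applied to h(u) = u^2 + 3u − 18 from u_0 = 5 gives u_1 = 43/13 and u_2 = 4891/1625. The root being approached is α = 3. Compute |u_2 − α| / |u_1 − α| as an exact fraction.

u_1 − α = 43/13 − 3 = 4/13, so |u_1 − α| = 4/13.
u_2 − α = 4891/1625 − 3 = 16/1625, so |u_2 − α| = 16/1625.
Ratio = (16/1625) / (4/13) = 4/125.

4/125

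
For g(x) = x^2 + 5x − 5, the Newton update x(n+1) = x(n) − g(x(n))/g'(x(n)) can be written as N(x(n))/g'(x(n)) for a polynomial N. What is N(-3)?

14

g'(x) = 2x + 5.
N(x) = x·g'(x) − g(x) = x·(2x + 5) − (x^2 + 5x − 5) = x^2 + 5.
N(-3) = 14.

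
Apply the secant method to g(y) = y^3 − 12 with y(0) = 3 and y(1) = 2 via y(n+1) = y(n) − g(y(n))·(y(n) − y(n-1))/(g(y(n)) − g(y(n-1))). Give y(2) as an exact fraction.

g(3) = 15, g(2) = −4. y(2) = 2 − (−4)·(2 − 3)/((−4) − 15) = 42/19.

42/19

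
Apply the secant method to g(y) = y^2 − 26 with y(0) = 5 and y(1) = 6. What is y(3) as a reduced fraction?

g(5) = −1, g(6) = 10. y(2) = 6 − 10·(6 − 5)/(10 − (−1)) = 56/11.
g(6) = 10, g(56/11) = −10/121. y(3) = (56/11) − (−10/121)·((56/11) − 6)/((−10/121) − 10) = 311/61.

311/61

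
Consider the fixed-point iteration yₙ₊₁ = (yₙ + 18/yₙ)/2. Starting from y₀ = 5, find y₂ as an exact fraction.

3649/860

y₁ = (5 + 18/5)/2 = 43/10.
y₂ = (43/10 + 18/(43/10))/2 = 3649/860.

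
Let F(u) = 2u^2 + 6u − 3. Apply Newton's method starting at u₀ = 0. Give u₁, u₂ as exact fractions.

F'(u) = 4u + 6.
F(0) = −3, F'(0) = 6, so u₁ = 0 − (−3)/6 = 1/2.
F(1/2) = 1/2, F'(1/2) = 8, so u₂ = (1/2) − (1/2)/8 = 7/16.

u₁ = 1/2, u₂ = 7/16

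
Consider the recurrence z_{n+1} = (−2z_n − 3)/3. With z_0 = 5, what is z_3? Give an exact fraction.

z_1 = (−2·5 − 3)/3 = −13/3.
z_2 = (−2·(−13/3) − 3)/3 = 17/9.
z_3 = (−2·(17/9) − 3)/3 = −61/27.

−61/27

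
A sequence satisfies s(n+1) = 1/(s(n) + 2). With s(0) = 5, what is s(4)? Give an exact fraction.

s(1) = 1/(5 + 2) = 1/7.
s(2) = 1/(1/7 + 2) = 7/15.
s(3) = 1/(7/15 + 2) = 15/37.
s(4) = 1/(15/37 + 2) = 37/89.

37/89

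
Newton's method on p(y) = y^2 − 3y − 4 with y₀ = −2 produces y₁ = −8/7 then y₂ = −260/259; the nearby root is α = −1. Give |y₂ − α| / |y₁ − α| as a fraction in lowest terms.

1/37

y₁ − α = −8/7 − (−1) = −8/7 + 1 = −1/7, so |y₁ − α| = 1/7.
y₂ − α = −260/259 − (−1) = −260/259 + 1 = −1/259, so |y₂ − α| = 1/259.
Ratio = (1/259) / (1/7) = 1/37.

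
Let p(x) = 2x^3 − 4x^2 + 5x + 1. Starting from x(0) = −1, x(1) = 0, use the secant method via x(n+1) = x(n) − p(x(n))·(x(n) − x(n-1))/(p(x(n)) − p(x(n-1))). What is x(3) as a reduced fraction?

p(−1) = −10, p(0) = 1. x(2) = 0 − 1·(0 − (−1))/(1 − (−10)) = −1/11.
p(0) = 1, p(−1/11) = 680/1331. x(3) = (−1/11) − (680/1331)·((−1/11) − 0)/((680/1331) − 1) = −121/651.

−121/651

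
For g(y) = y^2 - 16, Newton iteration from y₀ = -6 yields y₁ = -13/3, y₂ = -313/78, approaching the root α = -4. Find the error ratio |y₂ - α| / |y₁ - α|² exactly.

3/26

y₁ - α = -13/3 - (-4) = -13/3 + 4 = -1/3, so |y₁ - α| = 1/3.
y₂ - α = -313/78 - (-4) = -313/78 + 4 = -1/78, so |y₂ - α| = 1/78.
|y₁ - α|² = 1/9.
Ratio = (1/78) / (1/9) = 3/26.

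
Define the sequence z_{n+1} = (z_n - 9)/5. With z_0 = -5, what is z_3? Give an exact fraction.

z_1 = ((-5) - 9)/5 = -14/5.
z_2 = ((-14/5) - 9)/5 = -59/25.
z_3 = ((-59/25) - 9)/5 = -284/125.

-284/125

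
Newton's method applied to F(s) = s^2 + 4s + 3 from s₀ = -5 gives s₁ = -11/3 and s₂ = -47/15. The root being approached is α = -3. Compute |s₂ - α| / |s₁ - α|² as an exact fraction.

s₁ - α = -11/3 - (-3) = -11/3 + 3 = -2/3, so |s₁ - α| = 2/3.
s₂ - α = -47/15 - (-3) = -47/15 + 3 = -2/15, so |s₂ - α| = 2/15.
|s₁ - α|² = 4/9.
Ratio = (2/15) / (4/9) = 3/10.

3/10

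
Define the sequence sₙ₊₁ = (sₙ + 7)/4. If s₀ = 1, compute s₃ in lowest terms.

37/16

s₁ = (1 + 7)/4 = 2.
s₂ = (2 + 7)/4 = 9/4.
s₃ = ((9/4) + 7)/4 = 37/16.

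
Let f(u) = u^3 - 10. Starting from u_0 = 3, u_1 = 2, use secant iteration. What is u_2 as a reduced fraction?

f(3) = 17, f(2) = -2. u_2 = 2 - (-2)·(2 - 3)/((-2) - 17) = 40/19.

40/19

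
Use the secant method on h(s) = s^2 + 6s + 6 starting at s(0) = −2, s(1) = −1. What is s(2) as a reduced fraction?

−4/3

h(−2) = −2, h(−1) = 1. s(2) = (−1) − 1·((−1) − (−2))/(1 − (−2)) = −4/3.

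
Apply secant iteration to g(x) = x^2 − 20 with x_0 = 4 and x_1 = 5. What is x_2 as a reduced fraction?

g(4) = −4, g(5) = 5. x_2 = 5 − 5·(5 − 4)/(5 − (−4)) = 40/9.

40/9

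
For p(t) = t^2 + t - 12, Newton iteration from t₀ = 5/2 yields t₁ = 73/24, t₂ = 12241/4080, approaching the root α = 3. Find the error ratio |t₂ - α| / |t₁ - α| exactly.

t₁ - α = 73/24 - 3 = 1/24, so |t₁ - α| = 1/24.
t₂ - α = 12241/4080 - 3 = 1/4080, so |t₂ - α| = 1/4080.
Ratio = (1/4080) / (1/24) = 1/170.

1/170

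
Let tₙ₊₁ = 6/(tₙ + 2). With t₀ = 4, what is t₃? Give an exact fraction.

3/2

t₁ = 6/(4 + 2) = 1.
t₂ = 6/(1 + 2) = 2.
t₃ = 6/(2 + 2) = 3/2.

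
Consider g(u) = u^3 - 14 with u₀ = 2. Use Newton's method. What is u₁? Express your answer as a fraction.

g'(u) = 3u^2.
g(2) = -6, g'(2) = 12, so u₁ = 2 - (-6)/12 = 5/2.

5/2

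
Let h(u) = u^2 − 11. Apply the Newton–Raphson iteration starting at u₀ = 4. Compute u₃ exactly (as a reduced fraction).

h'(u) = 2u.
h(4) = 5, h'(4) = 8, so u₁ = 4 − 5/8 = 27/8.
h(27/8) = 25/64, h'(27/8) = 27/4, so u₂ = (27/8) − (25/64)/(27/4) = 1433/432.
h(1433/432) = 625/186624, h'(1433/432) = 1433/216, so u₃ = (1433/432) − (625/186624)/(1433/216) = 4106353/1238112.

4106353/1238112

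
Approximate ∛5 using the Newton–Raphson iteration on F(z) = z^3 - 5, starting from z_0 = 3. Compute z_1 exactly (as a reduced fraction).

59/27

F'(z) = 3z^2.
F(3) = 22, F'(3) = 27, so z_1 = 3 - 22/27 = 59/27.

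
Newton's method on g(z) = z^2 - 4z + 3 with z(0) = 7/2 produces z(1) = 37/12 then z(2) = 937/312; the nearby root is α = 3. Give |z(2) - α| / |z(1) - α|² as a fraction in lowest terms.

6/13

z(1) - α = 37/12 - 3 = 1/12, so |z(1) - α| = 1/12.
z(2) - α = 937/312 - 3 = 1/312, so |z(2) - α| = 1/312.
|z(1) - α|² = 1/144.
Ratio = (1/312) / (1/144) = 6/13.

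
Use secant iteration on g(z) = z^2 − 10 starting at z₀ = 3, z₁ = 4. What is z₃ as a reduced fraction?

79/25

g(3) = −1, g(4) = 6. z₂ = 4 − 6·(4 − 3)/(6 − (−1)) = 22/7.
g(4) = 6, g(22/7) = −6/49. z₃ = (22/7) − (−6/49)·((22/7) − 4)/((−6/49) − 6) = 79/25.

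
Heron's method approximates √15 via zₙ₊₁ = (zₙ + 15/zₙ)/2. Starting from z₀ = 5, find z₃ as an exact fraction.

z₁ = (5 + 15/5)/2 = 4.
z₂ = (4 + 15/4)/2 = 31/8.
z₃ = (31/8 + 15/(31/8))/2 = 1921/496.

1921/496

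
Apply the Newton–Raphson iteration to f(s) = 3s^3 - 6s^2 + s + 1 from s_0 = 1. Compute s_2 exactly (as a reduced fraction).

7/11

f'(s) = 9s^2 - 12s + 1.
f(1) = -1, f'(1) = -2, so s_1 = 1 - (-1)/(-2) = 1/2.
f(1/2) = 3/8, f'(1/2) = -11/4, so s_2 = (1/2) - (3/8)/(-11/4) = 7/11.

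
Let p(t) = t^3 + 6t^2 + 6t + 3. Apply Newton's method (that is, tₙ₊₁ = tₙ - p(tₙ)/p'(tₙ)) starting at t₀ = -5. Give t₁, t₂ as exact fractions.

p'(t) = 3t^2 + 12t + 6.
p(-5) = -2, p'(-5) = 21, so t₁ = (-5) - (-2)/21 = -103/21.
p(-103/21) = -748/9261, p'(-103/21) = 2839/147, so t₂ = (-103/21) - (-748/9261)/(2839/147) = -51559/10521.

t₁ = -103/21, t₂ = -51559/10521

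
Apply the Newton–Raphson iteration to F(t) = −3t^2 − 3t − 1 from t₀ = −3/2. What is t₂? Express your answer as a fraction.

F'(t) = −6t − 3.
F(−3/2) = −13/4, F'(−3/2) = 6, so t₁ = (−3/2) − (−13/4)/6 = −23/24.
F(−23/24) = −169/192, F'(−23/24) = 11/4, so t₂ = (−23/24) − (−169/192)/(11/4) = −337/528.

−337/528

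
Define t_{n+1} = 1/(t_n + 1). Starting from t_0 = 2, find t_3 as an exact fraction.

4/7

t_1 = 1/(2 + 1) = 1/3.
t_2 = 1/(1/3 + 1) = 3/4.
t_3 = 1/(3/4 + 1) = 4/7.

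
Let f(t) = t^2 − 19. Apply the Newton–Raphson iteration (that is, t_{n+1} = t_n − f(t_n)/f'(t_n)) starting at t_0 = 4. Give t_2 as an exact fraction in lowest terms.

f'(t) = 2t.
f(4) = −3, f'(4) = 8, so t_1 = 4 − (−3)/8 = 35/8.
f(35/8) = 9/64, f'(35/8) = 35/4, so t_2 = (35/8) − (9/64)/(35/4) = 2441/560.

2441/560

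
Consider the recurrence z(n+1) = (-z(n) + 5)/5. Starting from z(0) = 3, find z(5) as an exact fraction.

2602/3125

z(1) = (-3 + 5)/5 = 2/5.
z(2) = (-(2/5) + 5)/5 = 23/25.
z(3) = (-(23/25) + 5)/5 = 102/125.
z(4) = (-(102/125) + 5)/5 = 523/625.
z(5) = (-(523/625) + 5)/5 = 2602/3125.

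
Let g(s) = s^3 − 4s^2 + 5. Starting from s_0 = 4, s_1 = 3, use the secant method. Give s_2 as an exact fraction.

31/9

g(4) = 5, g(3) = −4. s_2 = 3 − (−4)·(3 − 4)/((−4) − 5) = 31/9.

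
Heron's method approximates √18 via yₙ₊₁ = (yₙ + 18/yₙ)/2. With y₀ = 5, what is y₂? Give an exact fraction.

3649/860

y₁ = (5 + 18/5)/2 = 43/10.
y₂ = (43/10 + 18/(43/10))/2 = 3649/860.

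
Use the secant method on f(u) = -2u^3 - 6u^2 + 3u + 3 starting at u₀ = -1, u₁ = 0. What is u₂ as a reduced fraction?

-3/7

f(-1) = -4, f(0) = 3. u₂ = 0 - 3·(0 - (-1))/(3 - (-4)) = -3/7.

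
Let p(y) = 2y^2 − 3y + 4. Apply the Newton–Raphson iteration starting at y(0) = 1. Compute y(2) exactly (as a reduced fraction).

p'(y) = 4y − 3.
p(1) = 3, p'(1) = 1, so y(1) = 1 − 3/1 = −2.
p(−2) = 18, p'(−2) = −11, so y(2) = (−2) − 18/(−11) = −4/11.

−4/11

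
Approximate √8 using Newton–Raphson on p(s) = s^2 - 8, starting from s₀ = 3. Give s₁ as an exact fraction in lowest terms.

p'(s) = 2s.
p(3) = 1, p'(3) = 6, so s₁ = 3 - 1/6 = 17/6.

17/6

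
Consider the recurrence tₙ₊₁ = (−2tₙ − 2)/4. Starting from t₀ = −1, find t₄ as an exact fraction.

t₁ = (−2·(−1) − 2)/4 = 0.
t₂ = (−2·0 − 2)/4 = −1/2.
t₃ = (−2·(−1/2) − 2)/4 = −1/4.
t₄ = (−2·(−1/4) − 2)/4 = −3/8.

−3/8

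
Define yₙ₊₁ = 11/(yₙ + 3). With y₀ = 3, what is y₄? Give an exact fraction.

1683/778

y₁ = 11/(3 + 3) = 11/6.
y₂ = 11/(11/6 + 3) = 66/29.
y₃ = 11/(66/29 + 3) = 319/153.
y₄ = 11/(319/153 + 3) = 1683/778.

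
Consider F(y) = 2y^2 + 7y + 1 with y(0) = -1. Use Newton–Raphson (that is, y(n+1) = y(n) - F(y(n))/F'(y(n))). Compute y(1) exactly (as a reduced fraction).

F'(y) = 4y + 7.
F(-1) = -4, F'(-1) = 3, so y(1) = (-1) - (-4)/3 = 1/3.

1/3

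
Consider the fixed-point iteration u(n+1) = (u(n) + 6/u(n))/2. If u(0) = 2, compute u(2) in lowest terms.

49/20

u(1) = (2 + 6/2)/2 = 5/2.
u(2) = (5/2 + 6/(5/2))/2 = 49/20.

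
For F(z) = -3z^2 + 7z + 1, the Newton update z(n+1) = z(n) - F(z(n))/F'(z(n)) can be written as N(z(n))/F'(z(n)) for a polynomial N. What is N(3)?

F'(z) = -6z + 7.
N(z) = z·F'(z) - F(z) = z·(-6z + 7) - (-3z^2 + 7z + 1) = -3z^2 - 1.
N(3) = -28.

-28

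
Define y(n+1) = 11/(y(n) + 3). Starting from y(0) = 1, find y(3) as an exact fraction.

253/113

y(1) = 11/(1 + 3) = 11/4.
y(2) = 11/(11/4 + 3) = 44/23.
y(3) = 11/(44/23 + 3) = 253/113.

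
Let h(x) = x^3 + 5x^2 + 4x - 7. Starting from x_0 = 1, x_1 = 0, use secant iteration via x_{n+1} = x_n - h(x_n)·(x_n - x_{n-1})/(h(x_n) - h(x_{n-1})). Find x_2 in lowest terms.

h(1) = 3, h(0) = -7. x_2 = 0 - (-7)·(0 - 1)/((-7) - 3) = 7/10.

7/10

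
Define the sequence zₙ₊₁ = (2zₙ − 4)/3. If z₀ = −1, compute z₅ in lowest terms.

−292/81

z₁ = (2·(−1) − 4)/3 = −2.
z₂ = (2·(−2) − 4)/3 = −8/3.
z₃ = (2·(−8/3) − 4)/3 = −28/9.
z₄ = (2·(−28/9) − 4)/3 = −92/27.
z₅ = (2·(−92/27) − 4)/3 = −292/81.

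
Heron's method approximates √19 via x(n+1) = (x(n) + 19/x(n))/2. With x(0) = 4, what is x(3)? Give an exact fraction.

x(1) = (4 + 19/4)/2 = 35/8.
x(2) = (35/8 + 19/(35/8))/2 = 2441/560.
x(3) = (2441/560 + 19/(2441/560))/2 = 11916881/2733920.

11916881/2733920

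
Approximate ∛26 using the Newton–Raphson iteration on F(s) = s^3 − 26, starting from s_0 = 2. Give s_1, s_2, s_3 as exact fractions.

F'(s) = 3s^2.
F(2) = −18, F'(2) = 12, so s_1 = 2 − (−18)/12 = 7/2.
F(7/2) = 135/8, F'(7/2) = 147/4, so s_2 = (7/2) − (135/8)/(147/4) = 149/49.
F(149/49) = 249075/117649, F'(149/49) = 66603/2401, so s_3 = (149/49) − (249075/117649)/(66603/2401) = 3224924/1087849.

s_1 = 7/2, s_2 = 149/49, s_3 = 3224924/1087849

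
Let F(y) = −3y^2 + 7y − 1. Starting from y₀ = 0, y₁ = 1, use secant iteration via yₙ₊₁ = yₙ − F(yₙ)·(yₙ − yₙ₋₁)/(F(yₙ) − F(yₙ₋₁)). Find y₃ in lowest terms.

F(0) = −1, F(1) = 3. y₂ = 1 − 3·(1 − 0)/(3 − (−1)) = 1/4.
F(1) = 3, F(1/4) = 9/16. y₃ = (1/4) − (9/16)·((1/4) − 1)/((9/16) − 3) = 1/13.

1/13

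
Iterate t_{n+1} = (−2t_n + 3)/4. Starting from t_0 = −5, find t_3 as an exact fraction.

t_1 = (−2·(−5) + 3)/4 = 13/4.
t_2 = (−2·(13/4) + 3)/4 = −7/8.
t_3 = (−2·(−7/8) + 3)/4 = 19/16.

19/16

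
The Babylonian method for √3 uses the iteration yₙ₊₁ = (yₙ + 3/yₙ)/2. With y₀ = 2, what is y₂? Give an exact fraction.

y₁ = (2 + 3/2)/2 = 7/4.
y₂ = (7/4 + 3/(7/4))/2 = 97/56.

97/56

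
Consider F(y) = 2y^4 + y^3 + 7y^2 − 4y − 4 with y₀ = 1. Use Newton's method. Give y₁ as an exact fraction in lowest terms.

19/21

F'(y) = 8y^3 + 3y^2 + 14y − 4.
F(1) = 2, F'(1) = 21, so y₁ = 1 − 2/21 = 19/21.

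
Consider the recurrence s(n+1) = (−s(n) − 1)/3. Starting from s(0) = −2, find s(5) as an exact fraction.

s(1) = (−(−2) − 1)/3 = 1/3.
s(2) = (−(1/3) − 1)/3 = −4/9.
s(3) = (−(−4/9) − 1)/3 = −5/27.
s(4) = (−(−5/27) − 1)/3 = −22/81.
s(5) = (−(−22/81) − 1)/3 = −59/243.

−59/243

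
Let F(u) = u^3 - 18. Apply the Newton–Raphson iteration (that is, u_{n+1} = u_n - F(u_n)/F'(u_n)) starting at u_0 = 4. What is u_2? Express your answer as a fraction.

513433/191844

F'(u) = 3u^2.
F(4) = 46, F'(4) = 48, so u_1 = 4 - 46/48 = 73/24.
F(73/24) = 140185/13824, F'(73/24) = 5329/192, so u_2 = (73/24) - (140185/13824)/(5329/192) = 513433/191844.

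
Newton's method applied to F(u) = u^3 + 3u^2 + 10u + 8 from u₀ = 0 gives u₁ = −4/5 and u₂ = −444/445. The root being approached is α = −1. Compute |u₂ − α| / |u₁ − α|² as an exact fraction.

u₁ − α = −4/5 − (−1) = −4/5 + 1 = 1/5, so |u₁ − α| = 1/5.
u₂ − α = −444/445 − (−1) = −444/445 + 1 = 1/445, so |u₂ − α| = 1/445.
|u₁ − α|² = 1/25.
Ratio = (1/445) / (1/25) = 5/89.

5/89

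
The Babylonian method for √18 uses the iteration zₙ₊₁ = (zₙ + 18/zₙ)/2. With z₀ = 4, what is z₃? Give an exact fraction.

665857/156944

z₁ = (4 + 18/4)/2 = 17/4.
z₂ = (17/4 + 18/(17/4))/2 = 577/136.
z₃ = (577/136 + 18/(577/136))/2 = 665857/156944.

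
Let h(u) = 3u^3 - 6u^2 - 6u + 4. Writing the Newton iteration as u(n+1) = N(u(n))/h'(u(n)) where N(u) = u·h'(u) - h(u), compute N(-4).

-484

h'(u) = 9u^2 - 12u - 6.
N(u) = u·h'(u) - h(u) = u·(9u^2 - 12u - 6) - (3u^3 - 6u^2 - 6u + 4) = 6u^3 - 6u^2 - 4.
N(-4) = -484.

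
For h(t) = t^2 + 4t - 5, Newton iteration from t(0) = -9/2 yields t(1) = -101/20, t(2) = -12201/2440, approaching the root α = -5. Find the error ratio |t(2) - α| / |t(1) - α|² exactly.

t(1) - α = -101/20 - (-5) = -101/20 + 5 = -1/20, so |t(1) - α| = 1/20.
t(2) - α = -12201/2440 - (-5) = -12201/2440 + 5 = -1/2440, so |t(2) - α| = 1/2440.
|t(1) - α|² = 1/400.
Ratio = (1/2440) / (1/400) = 10/61.

10/61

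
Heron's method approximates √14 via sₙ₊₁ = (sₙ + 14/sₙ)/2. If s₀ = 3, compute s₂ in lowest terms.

1033/276

s₁ = (3 + 14/3)/2 = 23/6.
s₂ = (23/6 + 14/(23/6))/2 = 1033/276.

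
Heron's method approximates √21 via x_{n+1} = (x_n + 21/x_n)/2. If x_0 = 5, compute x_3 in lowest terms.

x_1 = (5 + 21/5)/2 = 23/5.
x_2 = (23/5 + 21/(23/5))/2 = 527/115.
x_3 = (527/115 + 21/(527/115))/2 = 277727/60605.

277727/60605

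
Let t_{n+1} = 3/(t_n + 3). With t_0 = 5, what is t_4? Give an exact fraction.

35/44

t_1 = 3/(5 + 3) = 3/8.
t_2 = 3/(3/8 + 3) = 8/9.
t_3 = 3/(8/9 + 3) = 27/35.
t_4 = 3/(27/35 + 3) = 35/44.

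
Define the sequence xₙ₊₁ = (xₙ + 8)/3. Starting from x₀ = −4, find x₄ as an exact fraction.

316/81

x₁ = ((−4) + 8)/3 = 4/3.
x₂ = ((4/3) + 8)/3 = 28/9.
x₃ = ((28/9) + 8)/3 = 100/27.
x₄ = ((100/27) + 8)/3 = 316/81.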